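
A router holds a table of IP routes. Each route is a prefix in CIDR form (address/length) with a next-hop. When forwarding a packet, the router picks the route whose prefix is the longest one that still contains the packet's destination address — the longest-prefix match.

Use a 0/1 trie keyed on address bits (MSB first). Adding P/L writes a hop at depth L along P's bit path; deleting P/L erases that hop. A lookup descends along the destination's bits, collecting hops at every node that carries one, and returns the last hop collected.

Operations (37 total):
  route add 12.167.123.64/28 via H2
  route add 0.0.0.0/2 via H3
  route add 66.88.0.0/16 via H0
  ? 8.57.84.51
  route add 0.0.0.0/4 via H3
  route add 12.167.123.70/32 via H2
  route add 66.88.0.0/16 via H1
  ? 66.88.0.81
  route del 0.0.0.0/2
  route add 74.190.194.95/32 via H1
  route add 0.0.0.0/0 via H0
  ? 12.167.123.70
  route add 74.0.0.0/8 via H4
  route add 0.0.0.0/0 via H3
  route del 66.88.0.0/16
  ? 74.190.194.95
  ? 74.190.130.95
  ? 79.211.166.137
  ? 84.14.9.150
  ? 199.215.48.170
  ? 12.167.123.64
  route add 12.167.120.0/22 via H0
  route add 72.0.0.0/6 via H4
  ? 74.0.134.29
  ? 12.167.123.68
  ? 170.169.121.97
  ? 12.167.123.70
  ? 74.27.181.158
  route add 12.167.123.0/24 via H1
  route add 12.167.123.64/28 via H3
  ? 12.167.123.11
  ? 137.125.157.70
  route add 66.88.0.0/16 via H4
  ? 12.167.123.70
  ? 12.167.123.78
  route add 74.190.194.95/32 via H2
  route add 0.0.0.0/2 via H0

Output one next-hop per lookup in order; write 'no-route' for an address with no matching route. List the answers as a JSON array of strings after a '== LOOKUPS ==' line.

Process each operation:
  add 12.167.123.64/28 -> H2 at depth 28
  add 0.0.0.0/2 -> H3 at depth 2
  add 66.88.0.0/16 -> H0 at depth 16
  Q 8.57.84.51: descend 00001 ; hops seen [H3] ; pick H3
  add 0.0.0.0/4 -> H3 at depth 4
  add 12.167.123.70/32 -> H2 at depth 32
  add 66.88.0.0/16 -> H1 at depth 16
  Q 66.88.0.81: descend 0100001001011000 ; hops seen [H1] ; pick H1
  - 0.0.0.0/2 clear@2
  add 74.190.194.95/32 -> H1 at depth 32
  add 0.0.0.0/0 -> H0 at depth 0
  Q 12.167.123.70: descend 00001100101001110111101101000110 ; hops seen [H0,H3,H2,H2] ; pick H2
  add 74.0.0.0/8 -> H4 at depth 8
  add 0.0.0.0/0 -> H3 at depth 0
  - 66.88.0.0/16 clear@16
  Q 74.190.194.95: descend 01001010101111101100001001011111 ; hops seen [H3,H4,H1] ; pick H1
  Q 74.190.130.95: descend 01001010101111101 ; hops seen [H3,H4] ; pick H4
  Q 79.211.166.137: descend 01001 ; hops seen [H3] ; pick H3
  Q 84.14.9.150: descend 010 ; hops seen [H3] ; pick H3
  Q 199.215.48.170: descend ε ; hops seen [H3] ; pick H3
  Q 12.167.123.64: descend 00001100101001110111101101000 ; hops seen [H3,H3,H2] ; pick H2
  add 12.167.120.0/22 -> H0 at depth 22
  add 72.0.0.0/6 -> H4 at depth 6
  Q 74.0.134.29: descend 01001010 ; hops seen [H3,H4,H4] ; pick H4
  Q 12.167.123.68: descend 000011001010011101111011010001 ; hops seen [H3,H3,H0,H2] ; pick H2
  Q 170.169.121.97: descend ε ; hops seen [H3] ; pick H3
  Q 12.167.123.70: descend 00001100101001110111101101000110 ; hops seen [H3,H3,H0,H2,H2] ; pick H2
  Q 74.27.181.158: descend 01001010 ; hops seen [H3,H4,H4] ; pick H4
  add 12.167.123.0/24 -> H1 at depth 24
  add 12.167.123.64/28 -> H3 at depth 28
  Q 12.167.123.11: descend 0000110010100111011110110 ; hops seen [H3,H3,H0,H1] ; pick H1
  Q 137.125.157.70: descend ε ; hops seen [H3] ; pick H3
  add 66.88.0.0/16 -> H4 at depth 16
  Q 12.167.123.70: descend 00001100101001110111101101000110 ; hops seen [H3,H3,H0,H1,H3,H2] ; pick H2
  Q 12.167.123.78: descend 0000110010100111011110110100 ; hops seen [H3,H3,H0,H1,H3] ; pick H3
  add 74.190.194.95/32 -> H2 at depth 32
  add 0.0.0.0/2 -> H0 at depth 2

== LOOKUPS ==
["H3","H1","H2","H1","H4","H3","H3","H3","H2","H4","H2","H3","H2","H4","H1","H3","H2","H3"]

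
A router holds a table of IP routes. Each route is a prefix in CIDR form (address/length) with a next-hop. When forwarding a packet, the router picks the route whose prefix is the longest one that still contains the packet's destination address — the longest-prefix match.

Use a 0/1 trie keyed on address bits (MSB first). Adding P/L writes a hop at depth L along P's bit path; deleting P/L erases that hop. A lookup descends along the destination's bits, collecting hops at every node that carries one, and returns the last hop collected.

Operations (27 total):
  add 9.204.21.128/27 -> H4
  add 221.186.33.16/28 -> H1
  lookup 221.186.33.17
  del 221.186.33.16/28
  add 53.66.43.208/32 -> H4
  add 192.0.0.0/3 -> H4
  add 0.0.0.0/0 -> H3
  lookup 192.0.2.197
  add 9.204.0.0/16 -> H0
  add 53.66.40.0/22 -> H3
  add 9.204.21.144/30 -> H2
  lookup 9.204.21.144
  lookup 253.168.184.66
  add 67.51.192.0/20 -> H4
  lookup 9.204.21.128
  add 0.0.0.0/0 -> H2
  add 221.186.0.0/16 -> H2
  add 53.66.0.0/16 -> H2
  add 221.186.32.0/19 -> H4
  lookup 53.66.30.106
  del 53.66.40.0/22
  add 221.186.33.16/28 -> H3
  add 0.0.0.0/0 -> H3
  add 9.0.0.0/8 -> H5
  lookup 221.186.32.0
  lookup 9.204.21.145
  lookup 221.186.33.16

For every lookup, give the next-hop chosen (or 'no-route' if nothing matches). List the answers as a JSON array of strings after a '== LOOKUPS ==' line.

Apply in order:
  + 9.204.21.128/27 (H4) depth=27
  + 221.186.33.16/28 (H1) depth=28
  ? 221.186.33.17  path d0:-→d1:-→d2:-→d3:-→d4:-→d5:-→d6:-→d7:-→d8:-→d9:-→d10:-→d11:-→d12:-→d13:-→d14:-→d15:-→d16:-→d17:-→d18:-→d19:-→d20:-→d21:-→d22:-→d23:-→d24:-→d25:-→d26:-→d27:-→d28:H1  best=H1
  del 221.186.33.16/28 (clear depth 28)
  + 53.66.43.208/32 (H4) depth=32
  + 192.0.0.0/3 (H4) depth=3
  + 0.0.0.0/0 (H3) depth=0
  ? 192.0.2.197  path d0:H3→d1:-→d2:-→d3:H4  best=H4
  + 9.204.0.0/16 (H0) depth=16
  + 53.66.40.0/22 (H3) depth=22
  + 9.204.21.144/30 (H2) depth=30
  ? 9.204.21.144  path d0:H3→d1:-→d2:-→d3:-→d4:-→d5:-→d6:-→d7:-→d8:-→d9:-→d10:-→d11:-→d12:-→d13:-→d14:-→d15:-→d16:H0→d17:-→d18:-→d19:-→d20:-→d21:-→d22:-→d23:-→d24:-→d25:-→d26:-→d27:H4→d28:-→d29:-→d30:H2  best=H2
  ? 253.168.184.66  path d0:H3→d1:-→d2:-  best=H3
  + 67.51.192.0/20 (H4) depth=20
  ? 9.204.21.128  path d0:H3→d1:-→d2:-→d3:-→d4:-→d5:-→d6:-→d7:-→d8:-→d9:-→d10:-→d11:-→d12:-→d13:-→d14:-→d15:-→d16:H0→d17:-→d18:-→d19:-→d20:-→d21:-→d22:-→d23:-→d24:-→d25:-→d26:-→d27:H4  best=H4
  + 0.0.0.0/0 (H2) depth=0
  + 221.186.0.0/16 (H2) depth=16
  + 53.66.0.0/16 (H2) depth=16
  + 221.186.32.0/19 (H4) depth=19
  ? 53.66.30.106  path d0:H2→d1:-→d2:-→d3:-→d4:-→d5:-→d6:-→d7:-→d8:-→d9:-→d10:-→d11:-→d12:-→d13:-→d14:-→d15:-→d16:H2→d17:-→d18:-  best=H2
  del 53.66.40.0/22 (clear depth 22)
  + 221.186.33.16/28 (H3) depth=28
  + 0.0.0.0/0 (H3) depth=0
  + 9.0.0.0/8 (H5) depth=8
  ? 221.186.32.0  path d0:H3→d1:-→d2:-→d3:H4→d4:-→d5:-→d6:-→d7:-→d8:-→d9:-→d10:-→d11:-→d12:-→d13:-→d14:-→d15:-→d16:H2→d17:-→d18:-→d19:H4→d20:-→d21:-→d22:-→d23:-  best=H4
  ? 9.204.21.145  path d0:H3→d1:-→d2:-→d3:-→d4:-→d5:-→d6:-→d7:-→d8:H5→d9:-→d10:-→d11:-→d12:-→d13:-→d14:-→d15:-→d16:H0→d17:-→d18:-→d19:-→d20:-→d21:-→d22:-→d23:-→d24:-→d25:-→d26:-→d27:H4→d28:-→d29:-→d30:H2  best=H2
  ? 221.186.33.16  path d0:H3→d1:-→d2:-→d3:H4→d4:-→d5:-→d6:-→d7:-→d8:-→d9:-→d10:-→d11:-→d12:-→d13:-→d14:-→d15:-→d16:H2→d17:-→d18:-→d19:H4→d20:-→d21:-→d22:-→d23:-→d24:-→d25:-→d26:-→d27:-→d28:H3  best=H3

== LOOKUPS ==
["H1","H4","H2","H3","H4","H2","H4","H2","H3"]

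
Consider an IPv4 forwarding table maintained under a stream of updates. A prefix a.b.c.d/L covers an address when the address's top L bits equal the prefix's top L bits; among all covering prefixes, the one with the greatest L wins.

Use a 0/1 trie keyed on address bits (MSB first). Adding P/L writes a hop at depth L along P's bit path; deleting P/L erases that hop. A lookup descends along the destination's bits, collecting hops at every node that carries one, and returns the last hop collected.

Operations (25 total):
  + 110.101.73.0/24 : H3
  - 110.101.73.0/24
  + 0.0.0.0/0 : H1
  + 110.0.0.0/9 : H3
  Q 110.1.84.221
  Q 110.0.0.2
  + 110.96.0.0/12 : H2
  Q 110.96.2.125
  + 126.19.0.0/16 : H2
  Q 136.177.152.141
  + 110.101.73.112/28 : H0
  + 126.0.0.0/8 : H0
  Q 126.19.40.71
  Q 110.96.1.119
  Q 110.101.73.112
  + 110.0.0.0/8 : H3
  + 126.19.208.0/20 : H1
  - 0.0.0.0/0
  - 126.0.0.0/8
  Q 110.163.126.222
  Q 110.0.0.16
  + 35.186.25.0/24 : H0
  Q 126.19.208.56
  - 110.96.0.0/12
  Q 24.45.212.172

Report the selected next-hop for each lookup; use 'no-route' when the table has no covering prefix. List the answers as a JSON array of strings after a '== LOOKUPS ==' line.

Trace:
  + 110.101.73.0/24 (H3) depth=24
  - 110.101.73.0/24 clear@24
  + 0.0.0.0/0 (H1) depth=0
  + 110.0.0.0/9 (H3) depth=9
  Q 110.1.84.221: descend 011011100 ; hops seen [H1,H3] ; pick H3
  Q 110.0.0.2: descend 011011100 ; hops seen [H1,H3] ; pick H3
  + 110.96.0.0/12 (H2) depth=12
  Q 110.96.2.125: descend 0110111001100 ; hops seen [H1,H3,H2] ; pick H2
  + 126.19.0.0/16 (H2) depth=16
  Q 136.177.152.141: descend ε ; hops seen [H1] ; pick H1
  + 110.101.73.112/28 (H0) depth=28
  + 126.0.0.0/8 (H0) depth=8
  Q 126.19.40.71: descend 0111111000010011 ; hops seen [H1,H0,H2] ; pick H2
  Q 110.96.1.119: descend 0110111001100 ; hops seen [H1,H3,H2] ; pick H2
  Q 110.101.73.112: descend 0110111001100101010010010111 ; hops seen [H1,H3,H2,H0] ; pick H0
  + 110.0.0.0/8 (H3) depth=8
  + 126.19.208.0/20 (H1) depth=20
  - 0.0.0.0/0 clear@0
  - 126.0.0.0/8 clear@8
  Q 110.163.126.222: descend 01101110 ; hops seen [H3] ; pick H3
  Q 110.0.0.16: descend 011011100 ; hops seen [H3,H3] ; pick H3
  + 35.186.25.0/24 (H0) depth=24
  Q 126.19.208.56: descend 01111110000100111101 ; hops seen [H2,H1] ; pick H1
  - 110.96.0.0/12 clear@12
  Q 24.45.212.172: descend 00 ; hops seen [∅] ; pick no-route

== LOOKUPS ==
["H3","H3","H2","H1","H2","H2","H0","H3","H3","H1","no-route"]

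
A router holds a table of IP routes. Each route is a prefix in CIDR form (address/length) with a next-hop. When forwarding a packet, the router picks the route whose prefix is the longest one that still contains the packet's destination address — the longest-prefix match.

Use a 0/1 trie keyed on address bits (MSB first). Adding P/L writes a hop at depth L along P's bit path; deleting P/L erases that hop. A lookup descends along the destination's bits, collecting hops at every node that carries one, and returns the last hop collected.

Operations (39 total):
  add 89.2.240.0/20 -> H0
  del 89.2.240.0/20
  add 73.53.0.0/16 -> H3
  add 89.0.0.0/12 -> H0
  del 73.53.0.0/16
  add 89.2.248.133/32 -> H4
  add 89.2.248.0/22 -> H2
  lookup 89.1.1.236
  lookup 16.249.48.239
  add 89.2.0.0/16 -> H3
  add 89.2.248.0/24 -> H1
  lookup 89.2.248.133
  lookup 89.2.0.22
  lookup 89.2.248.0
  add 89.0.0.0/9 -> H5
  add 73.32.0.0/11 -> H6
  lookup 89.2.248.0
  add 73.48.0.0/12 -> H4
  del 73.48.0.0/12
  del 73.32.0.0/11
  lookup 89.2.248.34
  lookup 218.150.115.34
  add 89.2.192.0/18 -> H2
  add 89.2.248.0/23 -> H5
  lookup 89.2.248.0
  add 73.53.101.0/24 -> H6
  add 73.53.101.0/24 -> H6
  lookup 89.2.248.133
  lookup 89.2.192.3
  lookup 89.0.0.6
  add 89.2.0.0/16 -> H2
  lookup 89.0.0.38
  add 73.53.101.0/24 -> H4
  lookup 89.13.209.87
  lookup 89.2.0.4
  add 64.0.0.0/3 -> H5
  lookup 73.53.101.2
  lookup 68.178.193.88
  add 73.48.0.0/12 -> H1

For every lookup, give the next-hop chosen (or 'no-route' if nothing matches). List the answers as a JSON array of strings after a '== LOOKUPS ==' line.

Trace:
  + 89.2.240.0/20 (H0) depth=20
  del 89.2.240.0/20 (clear depth 20)
  + 73.53.0.0/16 (H3) depth=16
  + 89.0.0.0/12 (H0) depth=12
  del 73.53.0.0/16 (clear depth 16)
  + 89.2.248.133/32 (H4) depth=32
  + 89.2.248.0/22 (H2) depth=22
  lookup 89.1.1.236: bits 01011001000000 walk d0:-→d1:-→d2:-→d3:-→d4:-→d5:-→d6:-→d7:-→d8:-→d9:-→d10:-→d11:-→d12:H0→d13:-→d14:- -> H0
  lookup 16.249.48.239: bits 0 walk d0:-→d1:- -> no-route
  + 89.2.0.0/16 (H3) depth=16
  + 89.2.248.0/24 (H1) depth=24
  lookup 89.2.248.133: bits 01011001000000101111100010000101 walk d0:-→d1:-→d2:-→d3:-→d4:-→d5:-→d6:-→d7:-→d8:-→d9:-→d10:-→d11:-→d12:H0→d13:-→d14:-→d15:-→d16:H3→d17:-→d18:-→d19:-→d20:-→d21:-→d22:H2→d23:-→d24:H1→d25:-→d26:-→d27:-→d28:-→d29:-→d30:-→d31:-→d32:H4 -> H4
  lookup 89.2.0.22: bits 0101100100000010 walk d0:-→d1:-→d2:-→d3:-→d4:-→d5:-→d6:-→d7:-→d8:-→d9:-→d10:-→d11:-→d12:H0→d13:-→d14:-→d15:-→d16:H3 -> H3
  lookup 89.2.248.0: bits 010110010000001011111000 walk d0:-→d1:-→d2:-→d3:-→d4:-→d5:-→d6:-→d7:-→d8:-→d9:-→d10:-→d11:-→d12:H0→d13:-→d14:-→d15:-→d16:H3→d17:-→d18:-→d19:-→d20:-→d21:-→d22:H2→d23:-→d24:H1 -> H1
  + 89.0.0.0/9 (H5) depth=9
  + 73.32.0.0/11 (H6) depth=11
  lookup 89.2.248.0: bits 010110010000001011111000 walk d0:-→d1:-→d2:-→d3:-→d4:-→d5:-→d6:-→d7:-→d8:-→d9:H5→d10:-→d11:-→d12:H0→d13:-→d14:-→d15:-→d16:H3→d17:-→d18:-→d19:-→d20:-→d21:-→d22:H2→d23:-→d24:H1 -> H1
  + 73.48.0.0/12 (H4) depth=12
  del 73.48.0.0/12 (clear depth 12)
  del 73.32.0.0/11 (clear depth 11)
  lookup 89.2.248.34: bits 010110010000001011111000 walk d0:-→d1:-→d2:-→d3:-→d4:-→d5:-→d6:-→d7:-→d8:-→d9:H5→d10:-→d11:-→d12:H0→d13:-→d14:-→d15:-→d16:H3→d17:-→d18:-→d19:-→d20:-→d21:-→d22:H2→d23:-→d24:H1 -> H1
  lookup 218.150.115.34: bits ε walk d0:- -> no-route
  + 89.2.192.0/18 (H2) depth=18
  + 89.2.248.0/23 (H5) depth=23
  lookup 89.2.248.0: bits 010110010000001011111000 walk d0:-→d1:-→d2:-→d3:-→d4:-→d5:-→d6:-→d7:-→d8:-→d9:H5→d10:-→d11:-→d12:H0→d13:-→d14:-→d15:-→d16:H3→d17:-→d18:H2→d19:-→d20:-→d21:-→d22:H2→d23:H5→d24:H1 -> H1
  + 73.53.101.0/24 (H6) depth=24
  + 73.53.101.0/24 (H6) depth=24
  lookup 89.2.248.133: bits 01011001000000101111100010000101 walk d0:-→d1:-→d2:-→d3:-→d4:-→d5:-→d6:-→d7:-→d8:-→d9:H5→d10:-→d11:-→d12:H0→d13:-→d14:-→d15:-→d16:H3→d17:-→d18:H2→d19:-→d20:-→d21:-→d22:H2→d23:H5→d24:H1→d25:-→d26:-→d27:-→d28:-→d29:-→d30:-→d31:-→d32:H4 -> H4
  lookup 89.2.192.3: bits 010110010000001011 walk d0:-→d1:-→d2:-→d3:-→d4:-→d5:-→d6:-→d7:-→d8:-→d9:H5→d10:-→d11:-→d12:H0→d13:-→d14:-→d15:-→d16:H3→d17:-→d18:H2 -> H2
  lookup 89.0.0.6: bits 01011001000000 walk d0:-→d1:-→d2:-→d3:-→d4:-→d5:-→d6:-→d7:-→d8:-→d9:H5→d10:-→d11:-→d12:H0→d13:-→d14:- -> H0
  + 89.2.0.0/16 (H2) depth=16
  lookup 89.0.0.38: bits 01011001000000 walk d0:-→d1:-→d2:-→d3:-→d4:-→d5:-→d6:-→d7:-→d8:-→d9:H5→d10:-→d11:-→d12:H0→d13:-→d14:- -> H0
  + 73.53.101.0/24 (H4) depth=24
  lookup 89.13.209.87: bits 010110010000 walk d0:-→d1:-→d2:-→d3:-→d4:-→d5:-→d6:-→d7:-→d8:-→d9:H5→d10:-→d11:-→d12:H0 -> H0
  lookup 89.2.0.4: bits 0101100100000010 walk d0:-→d1:-→d2:-→d3:-→d4:-→d5:-→d6:-→d7:-→d8:-→d9:H5→d10:-→d11:-→d12:H0→d13:-→d14:-→d15:-→d16:H2 -> H2
  + 64.0.0.0/3 (H5) depth=3
  lookup 73.53.101.2: bits 010010010011010101100101 walk d0:-→d1:-→d2:-→d3:H5→d4:-→d5:-→d6:-→d7:-→d8:-→d9:-→d10:-→d11:-→d12:-→d13:-→d14:-→d15:-→d16:-→d17:-→d18:-→d19:-→d20:-→d21:-→d22:-→d23:-→d24:H4 -> H4
  lookup 68.178.193.88: bits 0100 walk d0:-→d1:-→d2:-→d3:H5→d4:- -> H5
  + 73.48.0.0/12 (H1) depth=12

== LOOKUPS ==
["H0","no-route","H4","H3","H1","H1","H1","no-route","H1","H4","H2","H0","H0","H0","H2","H4","H5"]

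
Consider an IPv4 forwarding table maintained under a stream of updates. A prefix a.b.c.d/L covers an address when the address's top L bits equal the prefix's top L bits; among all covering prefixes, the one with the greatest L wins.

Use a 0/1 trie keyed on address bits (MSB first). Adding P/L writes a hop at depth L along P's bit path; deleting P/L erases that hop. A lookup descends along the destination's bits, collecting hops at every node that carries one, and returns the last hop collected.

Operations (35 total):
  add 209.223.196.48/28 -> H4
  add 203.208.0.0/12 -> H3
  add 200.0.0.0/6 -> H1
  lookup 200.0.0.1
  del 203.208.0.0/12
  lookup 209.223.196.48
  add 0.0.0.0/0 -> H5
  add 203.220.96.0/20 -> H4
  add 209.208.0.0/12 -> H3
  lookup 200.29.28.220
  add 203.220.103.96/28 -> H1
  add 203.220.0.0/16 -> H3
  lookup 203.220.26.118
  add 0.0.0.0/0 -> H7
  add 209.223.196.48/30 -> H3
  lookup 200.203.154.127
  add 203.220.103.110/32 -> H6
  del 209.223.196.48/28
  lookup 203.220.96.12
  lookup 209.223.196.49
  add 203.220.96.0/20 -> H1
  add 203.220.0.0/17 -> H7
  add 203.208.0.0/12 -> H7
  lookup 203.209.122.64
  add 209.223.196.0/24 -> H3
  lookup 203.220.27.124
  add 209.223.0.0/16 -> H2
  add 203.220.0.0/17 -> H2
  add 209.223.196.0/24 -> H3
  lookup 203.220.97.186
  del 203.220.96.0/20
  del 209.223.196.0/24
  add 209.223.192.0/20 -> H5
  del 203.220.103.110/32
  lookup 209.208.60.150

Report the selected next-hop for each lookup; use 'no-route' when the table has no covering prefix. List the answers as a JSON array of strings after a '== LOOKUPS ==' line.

Process each operation:
  add 209.223.196.48/28 -> H4 at depth 28
  add 203.208.0.0/12 -> H3 at depth 12
  add 200.0.0.0/6 -> H1 at depth 6
  ? 200.0.0.1  path d0:-→d1:-→d2:-→d3:-→d4:-→d5:-→d6:H1  best=H1
  - 203.208.0.0/12 clear@12
  ? 209.223.196.48  path d0:-→d1:-→d2:-→d3:-→d4:-→d5:-→d6:-→d7:-→d8:-→d9:-→d10:-→d11:-→d12:-→d13:-→d14:-→d15:-→d16:-→d17:-→d18:-→d19:-→d20:-→d21:-→d22:-→d23:-→d24:-→d25:-→d26:-→d27:-→d28:H4  best=H4
  add 0.0.0.0/0 -> H5 at depth 0
  add 203.220.96.0/20 -> H4 at depth 20
  add 209.208.0.0/12 -> H3 at depth 12
  ? 200.29.28.220  path d0:H5→d1:-→d2:-→d3:-→d4:-→d5:-→d6:H1  best=H1
  add 203.220.103.96/28 -> H1 at depth 28
  add 203.220.0.0/16 -> H3 at depth 16
  ? 203.220.26.118  path d0:H5→d1:-→d2:-→d3:-→d4:-→d5:-→d6:H1→d7:-→d8:-→d9:-→d10:-→d11:-→d12:-→d13:-→d14:-→d15:-→d16:H3→d17:-  best=H3
  add 0.0.0.0/0 -> H7 at depth 0
  add 209.223.196.48/30 -> H3 at depth 30
  ? 200.203.154.127  path d0:H7→d1:-→d2:-→d3:-→d4:-→d5:-→d6:H1  best=H1
  add 203.220.103.110/32 -> H6 at depth 32
  - 209.223.196.48/28 clear@28
  ? 203.220.96.12  path d0:H7→d1:-→d2:-→d3:-→d4:-→d5:-→d6:H1→d7:-→d8:-→d9:-→d10:-→d11:-→d12:-→d13:-→d14:-→d15:-→d16:H3→d17:-→d18:-→d19:-→d20:H4→d21:-  best=H4
  ? 209.223.196.49  path d0:H7→d1:-→d2:-→d3:-→d4:-→d5:-→d6:-→d7:-→d8:-→d9:-→d10:-→d11:-→d12:H3→d13:-→d14:-→d15:-→d16:-→d17:-→d18:-→d19:-→d20:-→d21:-→d22:-→d23:-→d24:-→d25:-→d26:-→d27:-→d28:-→d29:-→d30:H3  best=H3
  add 203.220.96.0/20 -> H1 at depth 20
  add 203.220.0.0/17 -> H7 at depth 17
  add 203.208.0.0/12 -> H7 at depth 12
  ? 203.209.122.64  path d0:H7→d1:-→d2:-→d3:-→d4:-→d5:-→d6:H1→d7:-→d8:-→d9:-→d10:-→d11:-→d12:H7  best=H7
  add 209.223.196.0/24 -> H3 at depth 24
  ? 203.220.27.124  path d0:H7→d1:-→d2:-→d3:-→d4:-→d5:-→d6:H1→d7:-→d8:-→d9:-→d10:-→d11:-→d12:H7→d13:-→d14:-→d15:-→d16:H3→d17:H7  best=H7
  add 209.223.0.0/16 -> H2 at depth 16
  add 203.220.0.0/17 -> H2 at depth 17
  add 209.223.196.0/24 -> H3 at depth 24
  ? 203.220.97.186  path d0:H7→d1:-→d2:-→d3:-→d4:-→d5:-→d6:H1→d7:-→d8:-→d9:-→d10:-→d11:-→d12:H7→d13:-→d14:-→d15:-→d16:H3→d17:H2→d18:-→d19:-→d20:H1→d21:-  best=H1
  - 203.220.96.0/20 clear@20
  - 209.223.196.0/24 clear@24
  add 209.223.192.0/20 -> H5 at depth 20
  - 203.220.103.110/32 clear@32
  ? 209.208.60.150  path d0:H7→d1:-→d2:-→d3:-→d4:-→d5:-→d6:-→d7:-→d8:-→d9:-→d10:-→d11:-→d12:H3  best=H3

== LOOKUPS ==
["H1","H4","H1","H3","H1","H4","H3","H7","H7","H1","H3"]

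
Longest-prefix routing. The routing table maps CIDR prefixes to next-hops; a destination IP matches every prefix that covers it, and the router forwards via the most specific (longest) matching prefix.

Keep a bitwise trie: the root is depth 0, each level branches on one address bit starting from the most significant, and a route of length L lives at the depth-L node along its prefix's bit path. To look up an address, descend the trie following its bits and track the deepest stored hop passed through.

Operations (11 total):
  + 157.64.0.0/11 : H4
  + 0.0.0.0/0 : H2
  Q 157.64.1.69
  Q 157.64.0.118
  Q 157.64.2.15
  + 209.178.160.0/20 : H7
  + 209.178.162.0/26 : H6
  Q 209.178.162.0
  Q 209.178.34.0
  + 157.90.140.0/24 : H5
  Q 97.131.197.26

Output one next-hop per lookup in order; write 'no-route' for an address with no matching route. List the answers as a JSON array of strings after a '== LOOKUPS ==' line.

Apply in order:
  add 157.64.0.0/11 -> H4 at depth 11
  add 0.0.0.0/0 -> H2 at depth 0
  ? 157.64.1.69  path d0:H2→d1:-→d2:-→d3:-→d4:-→d5:-→d6:-→d7:-→d8:-→d9:-→d10:-→d11:H4  best=H4
  ? 157.64.0.118  path d0:H2→d1:-→d2:-→d3:-→d4:-→d5:-→d6:-→d7:-→d8:-→d9:-→d10:-→d11:H4  best=H4
  ? 157.64.2.15  path d0:H2→d1:-→d2:-→d3:-→d4:-→d5:-→d6:-→d7:-→d8:-→d9:-→d10:-→d11:H4  best=H4
  add 209.178.160.0/20 -> H7 at depth 20
  add 209.178.162.0/26 -> H6 at depth 26
  ? 209.178.162.0  path d0:H2→d1:-→d2:-→d3:-→d4:-→d5:-→d6:-→d7:-→d8:-→d9:-→d10:-→d11:-→d12:-→d13:-→d14:-→d15:-→d16:-→d17:-→d18:-→d19:-→d20:H7→d21:-→d22:-→d23:-→d24:-→d25:-→d26:H6  best=H6
  ? 209.178.34.0  path d0:H2→d1:-→d2:-→d3:-→d4:-→d5:-→d6:-→d7:-→d8:-→d9:-→d10:-→d11:-→d12:-→d13:-→d14:-→d15:-→d16:-  best=H2
  add 157.90.140.0/24 -> H5 at depth 24
  ? 97.131.197.26  path d0:H2  best=H2

== LOOKUPS ==
["H4","H4","H4","H6","H2","H2"]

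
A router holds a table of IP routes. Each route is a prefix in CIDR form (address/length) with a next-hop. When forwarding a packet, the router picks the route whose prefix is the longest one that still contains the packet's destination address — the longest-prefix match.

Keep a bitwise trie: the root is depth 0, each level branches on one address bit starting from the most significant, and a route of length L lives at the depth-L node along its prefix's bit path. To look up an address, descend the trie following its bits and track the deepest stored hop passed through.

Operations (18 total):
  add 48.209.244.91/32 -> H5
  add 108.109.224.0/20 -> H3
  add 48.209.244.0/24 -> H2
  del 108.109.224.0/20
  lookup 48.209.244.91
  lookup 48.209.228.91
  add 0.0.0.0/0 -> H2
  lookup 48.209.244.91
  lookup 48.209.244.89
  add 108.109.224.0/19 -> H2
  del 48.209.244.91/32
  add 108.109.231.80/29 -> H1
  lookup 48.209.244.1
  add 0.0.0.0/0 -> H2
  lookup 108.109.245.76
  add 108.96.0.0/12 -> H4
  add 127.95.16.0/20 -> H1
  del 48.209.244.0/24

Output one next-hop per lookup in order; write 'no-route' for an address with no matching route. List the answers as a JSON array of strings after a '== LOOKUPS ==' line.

Process each operation:
  + 48.209.244.91/32 (H5) depth=32
  + 108.109.224.0/20 (H3) depth=20
  + 48.209.244.0/24 (H2) depth=24
  del 108.109.224.0/20 (clear depth 20)
  Q 48.209.244.91: descend 00110000110100011111010001011011 ; hops seen [H2,H5] ; pick H5
  Q 48.209.228.91: descend 0011000011010001111 ; hops seen [∅] ; pick no-route
  + 0.0.0.0/0 (H2) depth=0
  Q 48.209.244.91: descend 00110000110100011111010001011011 ; hops seen [H2,H2,H5] ; pick H5
  Q 48.209.244.89: descend 001100001101000111110100010110 ; hops seen [H2,H2] ; pick H2
  + 108.109.224.0/19 (H2) depth=19
  del 48.209.244.91/32 (clear depth 32)
  + 108.109.231.80/29 (H1) depth=29
  Q 48.209.244.1: descend 0011000011010001111101000 ; hops seen [H2,H2] ; pick H2
  + 0.0.0.0/0 (H2) depth=0
  Q 108.109.245.76: descend 0110110001101101111 ; hops seen [H2,H2] ; pick H2
  + 108.96.0.0/12 (H4) depth=12
  + 127.95.16.0/20 (H1) depth=20
  del 48.209.244.0/24 (clear depth 24)

== LOOKUPS ==
["H5","no-route","H5","H2","H2","H2"]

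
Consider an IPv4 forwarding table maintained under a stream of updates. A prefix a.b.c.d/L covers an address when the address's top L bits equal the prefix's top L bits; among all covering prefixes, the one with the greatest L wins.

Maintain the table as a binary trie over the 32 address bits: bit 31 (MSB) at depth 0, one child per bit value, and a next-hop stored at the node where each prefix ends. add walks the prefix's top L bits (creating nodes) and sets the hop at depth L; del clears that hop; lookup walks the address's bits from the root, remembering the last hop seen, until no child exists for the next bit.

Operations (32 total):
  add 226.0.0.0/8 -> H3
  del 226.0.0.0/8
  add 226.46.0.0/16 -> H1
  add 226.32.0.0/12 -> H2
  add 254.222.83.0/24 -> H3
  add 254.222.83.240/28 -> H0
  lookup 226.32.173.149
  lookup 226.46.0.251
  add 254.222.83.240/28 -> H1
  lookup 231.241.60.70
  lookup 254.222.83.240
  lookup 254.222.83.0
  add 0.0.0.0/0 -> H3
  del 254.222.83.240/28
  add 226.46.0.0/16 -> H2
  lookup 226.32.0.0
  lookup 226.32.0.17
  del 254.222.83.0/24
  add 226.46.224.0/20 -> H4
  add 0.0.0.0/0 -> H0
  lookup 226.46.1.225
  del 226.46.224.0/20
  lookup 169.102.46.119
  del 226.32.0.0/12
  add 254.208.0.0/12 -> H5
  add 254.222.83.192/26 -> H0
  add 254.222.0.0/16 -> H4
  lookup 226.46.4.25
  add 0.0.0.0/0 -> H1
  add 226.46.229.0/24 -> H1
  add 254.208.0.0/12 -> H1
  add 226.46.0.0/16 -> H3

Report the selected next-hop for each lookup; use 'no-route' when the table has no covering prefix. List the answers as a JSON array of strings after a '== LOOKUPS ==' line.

Apply in order:
  add 226.0.0.0/8 -> H3 at depth 8
  del 226.0.0.0/8 (clear depth 8)
  add 226.46.0.0/16 -> H1 at depth 16
  add 226.32.0.0/12 -> H2 at depth 12
  add 254.222.83.0/24 -> H3 at depth 24
  add 254.222.83.240/28 -> H0 at depth 28
  lookup 226.32.173.149: bits 111000100010 walk d0:-→d1:-→d2:-→d3:-→d4:-→d5:-→d6:-→d7:-→d8:-→d9:-→d10:-→d11:-→d12:H2 -> H2
  lookup 226.46.0.251: bits 1110001000101110 walk d0:-→d1:-→d2:-→d3:-→d4:-→d5:-→d6:-→d7:-→d8:-→d9:-→d10:-→d11:-→d12:H2→d13:-→d14:-→d15:-→d16:H1 -> H1
  add 254.222.83.240/28 -> H1 at depth 28
  lookup 231.241.60.70: bits 11100 walk d0:-→d1:-→d2:-→d3:-→d4:-→d5:- -> no-route
  lookup 254.222.83.240: bits 1111111011011110010100111111 walk d0:-→d1:-→d2:-→d3:-→d4:-→d5:-→d6:-→d7:-→d8:-→d9:-→d10:-→d11:-→d12:-→d13:-→d14:-→d15:-→d16:-→d17:-→d18:-→d19:-→d20:-→d21:-→d22:-→d23:-→d24:H3→d25:-→d26:-→d27:-→d28:H1 -> H1
  lookup 254.222.83.0: bits 111111101101111001010011 walk d0:-→d1:-→d2:-→d3:-→d4:-→d5:-→d6:-→d7:-→d8:-→d9:-→d10:-→d11:-→d12:-→d13:-→d14:-→d15:-→d16:-→d17:-→d18:-→d19:-→d20:-→d21:-→d22:-→d23:-→d24:H3 -> H3
  add 0.0.0.0/0 -> H3 at depth 0
  del 254.222.83.240/28 (clear depth 28)
  add 226.46.0.0/16 -> H2 at depth 16
  lookup 226.32.0.0: bits 111000100010 walk d0:H3→d1:-→d2:-→d3:-→d4:-→d5:-→d6:-→d7:-→d8:-→d9:-→d10:-→d11:-→d12:H2 -> H2
  lookup 226.32.0.17: bits 111000100010 walk d0:H3→d1:-→d2:-→d3:-→d4:-→d5:-→d6:-→d7:-→d8:-→d9:-→d10:-→d11:-→d12:H2 -> H2
  del 254.222.83.0/24 (clear depth 24)
  add 226.46.224.0/20 -> H4 at depth 20
  add 0.0.0.0/0 -> H0 at depth 0
  lookup 226.46.1.225: bits 1110001000101110 walk d0:H0→d1:-→d2:-→d3:-→d4:-→d5:-→d6:-→d7:-→d8:-→d9:-→d10:-→d11:-→d12:H2→d13:-→d14:-→d15:-→d16:H2 -> H2
  del 226.46.224.0/20 (clear depth 20)
  lookup 169.102.46.119: bits 1 walk d0:H0→d1:- -> H0
  del 226.32.0.0/12 (clear depth 12)
  add 254.208.0.0/12 -> H5 at depth 12
  add 254.222.83.192/26 -> H0 at depth 26
  add 254.222.0.0/16 -> H4 at depth 16
  lookup 226.46.4.25: bits 1110001000101110 walk d0:H0→d1:-→d2:-→d3:-→d4:-→d5:-→d6:-→d7:-→d8:-→d9:-→d10:-→d11:-→d12:-→d13:-→d14:-→d15:-→d16:H2 -> H2
  add 0.0.0.0/0 -> H1 at depth 0
  add 226.46.229.0/24 -> H1 at depth 24
  add 254.208.0.0/12 -> H1 at depth 12
  add 226.46.0.0/16 -> H3 at depth 16

== LOOKUPS ==
["H2","H1","no-route","H1","H3","H2","H2","H2","H0","H2"]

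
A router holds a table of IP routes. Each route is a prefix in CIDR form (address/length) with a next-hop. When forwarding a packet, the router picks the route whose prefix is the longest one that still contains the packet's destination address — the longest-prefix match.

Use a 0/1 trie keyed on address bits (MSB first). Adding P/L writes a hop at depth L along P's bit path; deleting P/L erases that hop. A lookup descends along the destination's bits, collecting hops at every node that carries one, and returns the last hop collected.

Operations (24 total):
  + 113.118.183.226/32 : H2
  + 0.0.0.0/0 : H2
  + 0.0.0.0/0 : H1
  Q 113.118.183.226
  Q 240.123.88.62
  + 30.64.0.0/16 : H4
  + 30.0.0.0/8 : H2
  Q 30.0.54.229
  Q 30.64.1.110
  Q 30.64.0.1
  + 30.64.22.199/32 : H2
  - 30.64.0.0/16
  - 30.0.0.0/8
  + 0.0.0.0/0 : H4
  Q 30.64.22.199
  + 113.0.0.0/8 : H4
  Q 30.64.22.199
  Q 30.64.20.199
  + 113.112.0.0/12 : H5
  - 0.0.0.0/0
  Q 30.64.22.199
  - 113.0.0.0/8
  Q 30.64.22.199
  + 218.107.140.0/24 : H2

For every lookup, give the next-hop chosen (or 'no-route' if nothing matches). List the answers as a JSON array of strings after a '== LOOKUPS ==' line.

Trace:
  + 113.118.183.226/32 (H2) depth=32
  + 0.0.0.0/0 (H2) depth=0
  + 0.0.0.0/0 (H1) depth=0
  ? 113.118.183.226  path d0:H1→d1:-→d2:-→d3:-→d4:-→d5:-→d6:-→d7:-→d8:-→d9:-→d10:-→d11:-→d12:-→d13:-→d14:-→d15:-→d16:-→d17:-→d18:-→d19:-→d20:-→d21:-→d22:-→d23:-→d24:-→d25:-→d26:-→d27:-→d28:-→d29:-→d30:-→d31:-→d32:H2  best=H2
  ? 240.123.88.62  path d0:H1  best=H1
  + 30.64.0.0/16 (H4) depth=16
  + 30.0.0.0/8 (H2) depth=8
  ? 30.0.54.229  path d0:H1→d1:-→d2:-→d3:-→d4:-→d5:-→d6:-→d7:-→d8:H2→d9:-  best=H2
  ? 30.64.1.110  path d0:H1→d1:-→d2:-→d3:-→d4:-→d5:-→d6:-→d7:-→d8:H2→d9:-→d10:-→d11:-→d12:-→d13:-→d14:-→d15:-→d16:H4  best=H4
  ? 30.64.0.1  path d0:H1→d1:-→d2:-→d3:-→d4:-→d5:-→d6:-→d7:-→d8:H2→d9:-→d10:-→d11:-→d12:-→d13:-→d14:-→d15:-→d16:H4  best=H4
  + 30.64.22.199/32 (H2) depth=32
  - 30.64.0.0/16 clear@16
  - 30.0.0.0/8 clear@8
  + 0.0.0.0/0 (H4) depth=0
  ? 30.64.22.199  path d0:H4→d1:-→d2:-→d3:-→d4:-→d5:-→d6:-→d7:-→d8:-→d9:-→d10:-→d11:-→d12:-→d13:-→d14:-→d15:-→d16:-→d17:-→d18:-→d19:-→d20:-→d21:-→d22:-→d23:-→d24:-→d25:-→d26:-→d27:-→d28:-→d29:-→d30:-→d31:-→d32:H2  best=H2
  + 113.0.0.0/8 (H4) depth=8
  ? 30.64.22.199  path d0:H4→d1:-→d2:-→d3:-→d4:-→d5:-→d6:-→d7:-→d8:-→d9:-→d10:-→d11:-→d12:-→d13:-→d14:-→d15:-→d16:-→d17:-→d18:-→d19:-→d20:-→d21:-→d22:-→d23:-→d24:-→d25:-→d26:-→d27:-→d28:-→d29:-→d30:-→d31:-→d32:H2  best=H2
  ? 30.64.20.199  path d0:H4→d1:-→d2:-→d3:-→d4:-→d5:-→d6:-→d7:-→d8:-→d9:-→d10:-→d11:-→d12:-→d13:-→d14:-→d15:-→d16:-→d17:-→d18:-→d19:-→d20:-→d21:-→d22:-  best=H4
  + 113.112.0.0/12 (H5) depth=12
  - 0.0.0.0/0 clear@0
  ? 30.64.22.199  path d0:-→d1:-→d2:-→d3:-→d4:-→d5:-→d6:-→d7:-→d8:-→d9:-→d10:-→d11:-→d12:-→d13:-→d14:-→d15:-→d16:-→d17:-→d18:-→d19:-→d20:-→d21:-→d22:-→d23:-→d24:-→d25:-→d26:-→d27:-→d28:-→d29:-→d30:-→d31:-→d32:H2  best=H2
  - 113.0.0.0/8 clear@8
  ? 30.64.22.199  path d0:-→d1:-→d2:-→d3:-→d4:-→d5:-→d6:-→d7:-→d8:-→d9:-→d10:-→d11:-→d12:-→d13:-→d14:-→d15:-→d16:-→d17:-→d18:-→d19:-→d20:-→d21:-→d22:-→d23:-→d24:-→d25:-→d26:-→d27:-→d28:-→d29:-→d30:-→d31:-→d32:H2  best=H2
  + 218.107.140.0/24 (H2) depth=24

== LOOKUPS ==
["H2","H1","H2","H4","H4","H2","H2","H4","H2","H2"]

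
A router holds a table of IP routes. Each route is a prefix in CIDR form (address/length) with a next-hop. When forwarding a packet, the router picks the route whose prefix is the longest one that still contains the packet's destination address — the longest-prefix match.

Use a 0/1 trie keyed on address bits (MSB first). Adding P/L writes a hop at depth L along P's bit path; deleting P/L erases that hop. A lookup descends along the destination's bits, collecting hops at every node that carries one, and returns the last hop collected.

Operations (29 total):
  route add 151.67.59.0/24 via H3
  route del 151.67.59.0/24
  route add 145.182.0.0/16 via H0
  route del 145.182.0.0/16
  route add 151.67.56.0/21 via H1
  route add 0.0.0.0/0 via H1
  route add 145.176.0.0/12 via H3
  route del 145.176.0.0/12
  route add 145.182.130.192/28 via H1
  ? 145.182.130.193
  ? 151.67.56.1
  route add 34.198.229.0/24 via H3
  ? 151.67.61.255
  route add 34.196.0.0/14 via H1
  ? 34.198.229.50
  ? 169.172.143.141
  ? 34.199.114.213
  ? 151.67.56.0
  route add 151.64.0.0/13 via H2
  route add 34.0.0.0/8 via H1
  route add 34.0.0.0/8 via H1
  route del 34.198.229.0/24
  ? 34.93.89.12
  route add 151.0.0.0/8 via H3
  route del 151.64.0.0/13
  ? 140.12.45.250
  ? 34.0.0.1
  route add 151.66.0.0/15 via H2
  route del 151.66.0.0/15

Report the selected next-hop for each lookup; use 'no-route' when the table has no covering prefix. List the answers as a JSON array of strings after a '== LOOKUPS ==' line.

Apply in order:
  add 151.67.59.0/24 -> H3 at depth 24
  del 151.67.59.0/24 (clear depth 24)
  add 145.182.0.0/16 -> H0 at depth 16
  del 145.182.0.0/16 (clear depth 16)
  add 151.67.56.0/21 -> H1 at depth 21
  add 0.0.0.0/0 -> H1 at depth 0
  add 145.176.0.0/12 -> H3 at depth 12
  del 145.176.0.0/12 (clear depth 12)
  add 145.182.130.192/28 -> H1 at depth 28
  Q 145.182.130.193: descend 1001000110110110100000101100 ; hops seen [H1,H1] ; pick H1
  Q 151.67.56.1: descend 1001011101000011001110 ; hops seen [H1,H1] ; pick H1
  add 34.198.229.0/24 -> H3 at depth 24
  Q 151.67.61.255: descend 100101110100001100111 ; hops seen [H1,H1] ; pick H1
  add 34.196.0.0/14 -> H1 at depth 14
  Q 34.198.229.50: descend 001000101100011011100101 ; hops seen [H1,H1,H3] ; pick H3
  Q 169.172.143.141: descend 10 ; hops seen [H1] ; pick H1
  Q 34.199.114.213: descend 001000101100011 ; hops seen [H1,H1] ; pick H1
  Q 151.67.56.0: descend 1001011101000011001110 ; hops seen [H1,H1] ; pick H1
  add 151.64.0.0/13 -> H2 at depth 13
  add 34.0.0.0/8 -> H1 at depth 8
  add 34.0.0.0/8 -> H1 at depth 8
  del 34.198.229.0/24 (clear depth 24)
  Q 34.93.89.12: descend 00100010 ; hops seen [H1,H1] ; pick H1
  add 151.0.0.0/8 -> H3 at depth 8
  del 151.64.0.0/13 (clear depth 13)
  Q 140.12.45.250: descend 100 ; hops seen [H1] ; pick H1
  Q 34.0.0.1: descend 00100010 ; hops seen [H1,H1] ; pick H1
  add 151.66.0.0/15 -> H2 at depth 15
  del 151.66.0.0/15 (clear depth 15)

== LOOKUPS ==
["H1","H1","H1","H3","H1","H1","H1","H1","H1","H1"]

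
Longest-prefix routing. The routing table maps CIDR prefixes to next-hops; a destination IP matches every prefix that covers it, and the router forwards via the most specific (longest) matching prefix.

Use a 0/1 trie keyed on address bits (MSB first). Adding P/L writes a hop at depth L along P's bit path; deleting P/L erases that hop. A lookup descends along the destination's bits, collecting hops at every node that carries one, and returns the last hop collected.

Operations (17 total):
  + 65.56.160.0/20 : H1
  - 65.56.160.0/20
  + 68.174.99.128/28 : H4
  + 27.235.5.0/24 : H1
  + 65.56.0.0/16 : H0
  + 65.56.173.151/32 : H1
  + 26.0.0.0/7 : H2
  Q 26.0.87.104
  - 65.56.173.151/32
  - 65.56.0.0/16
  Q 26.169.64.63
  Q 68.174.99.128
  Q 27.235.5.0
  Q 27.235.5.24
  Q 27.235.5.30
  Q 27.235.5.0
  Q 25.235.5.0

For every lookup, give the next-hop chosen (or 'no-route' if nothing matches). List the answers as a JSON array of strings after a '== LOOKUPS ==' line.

Trace:
  + 65.56.160.0/20 (H1) depth=20
  - 65.56.160.0/20 clear@20
  + 68.174.99.128/28 (H4) depth=28
  + 27.235.5.0/24 (H1) depth=24
  + 65.56.0.0/16 (H0) depth=16
  + 65.56.173.151/32 (H1) depth=32
  + 26.0.0.0/7 (H2) depth=7
  lookup 26.0.87.104: bits 0001101 walk d0:-→d1:-→d2:-→d3:-→d4:-→d5:-→d6:-→d7:H2 -> H2
  - 65.56.173.151/32 clear@32
  - 65.56.0.0/16 clear@16
  lookup 26.169.64.63: bits 0001101 walk d0:-→d1:-→d2:-→d3:-→d4:-→d5:-→d6:-→d7:H2 -> H2
  lookup 68.174.99.128: bits 0100010010101110011000111000 walk d0:-→d1:-→d2:-→d3:-→d4:-→d5:-→d6:-→d7:-→d8:-→d9:-→d10:-→d11:-→d12:-→d13:-→d14:-→d15:-→d16:-→d17:-→d18:-→d19:-→d20:-→d21:-→d22:-→d23:-→d24:-→d25:-→d26:-→d27:-→d28:H4 -> H4
  lookup 27.235.5.0: bits 000110111110101100000101 walk d0:-→d1:-→d2:-→d3:-→d4:-→d5:-→d6:-→d7:H2→d8:-→d9:-→d10:-→d11:-→d12:-→d13:-→d14:-→d15:-→d16:-→d17:-→d18:-→d19:-→d20:-→d21:-→d22:-→d23:-→d24:H1 -> H1
  lookup 27.235.5.24: bits 000110111110101100000101 walk d0:-→d1:-→d2:-→d3:-→d4:-→d5:-→d6:-→d7:H2→d8:-→d9:-→d10:-→d11:-→d12:-→d13:-→d14:-→d15:-→d16:-→d17:-→d18:-→d19:-→d20:-→d21:-→d22:-→d23:-→d24:H1 -> H1
  lookup 27.235.5.30: bits 000110111110101100000101 walk d0:-→d1:-→d2:-→d3:-→d4:-→d5:-→d6:-→d7:H2→d8:-→d9:-→d10:-→d11:-→d12:-→d13:-→d14:-→d15:-→d16:-→d17:-→d18:-→d19:-→d20:-→d21:-→d22:-→d23:-→d24:H1 -> H1
  lookup 27.235.5.0: bits 000110111110101100000101 walk d0:-→d1:-→d2:-→d3:-→d4:-→d5:-→d6:-→d7:H2→d8:-→d9:-→d10:-→d11:-→d12:-→d13:-→d14:-→d15:-→d16:-→d17:-→d18:-→d19:-→d20:-→d21:-→d22:-→d23:-→d24:H1 -> H1
  lookup 25.235.5.0: bits 000110 walk d0:-→d1:-→d2:-→d3:-→d4:-→d5:-→d6:- -> no-route

== LOOKUPS ==
["H2","H2","H4","H1","H1","H1","H1","no-route"]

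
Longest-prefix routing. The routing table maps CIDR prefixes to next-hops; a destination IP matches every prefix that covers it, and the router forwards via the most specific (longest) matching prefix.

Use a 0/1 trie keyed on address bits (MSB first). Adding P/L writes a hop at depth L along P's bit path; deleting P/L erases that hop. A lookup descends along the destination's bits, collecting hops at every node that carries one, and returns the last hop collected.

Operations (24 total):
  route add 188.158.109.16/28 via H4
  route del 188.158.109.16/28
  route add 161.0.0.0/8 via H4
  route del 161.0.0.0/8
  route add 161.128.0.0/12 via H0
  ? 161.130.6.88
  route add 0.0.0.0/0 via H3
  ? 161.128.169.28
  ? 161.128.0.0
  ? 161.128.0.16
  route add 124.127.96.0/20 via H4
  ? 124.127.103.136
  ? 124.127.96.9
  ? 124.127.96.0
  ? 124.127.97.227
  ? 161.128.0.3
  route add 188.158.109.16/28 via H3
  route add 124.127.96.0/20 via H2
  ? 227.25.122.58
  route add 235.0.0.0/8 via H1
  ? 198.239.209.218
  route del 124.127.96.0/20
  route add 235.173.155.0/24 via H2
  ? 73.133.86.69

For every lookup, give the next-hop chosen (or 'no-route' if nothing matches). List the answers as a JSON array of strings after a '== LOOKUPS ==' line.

Trace:
  + 188.158.109.16/28 (H4) depth=28
  - 188.158.109.16/28 clear@28
  + 161.0.0.0/8 (H4) depth=8
  - 161.0.0.0/8 clear@8
  + 161.128.0.0/12 (H0) depth=12
  lookup 161.130.6.88: bits 101000011000 walk d0:-→d1:-→d2:-→d3:-→d4:-→d5:-→d6:-→d7:-→d8:-→d9:-→d10:-→d11:-→d12:H0 -> H0
  + 0.0.0.0/0 (H3) depth=0
  lookup 161.128.169.28: bits 101000011000 walk d0:H3→d1:-→d2:-→d3:-→d4:-→d5:-→d6:-→d7:-→d8:-→d9:-→d10:-→d11:-→d12:H0 -> H0
  lookup 161.128.0.0: bits 101000011000 walk d0:H3→d1:-→d2:-→d3:-→d4:-→d5:-→d6:-→d7:-→d8:-→d9:-→d10:-→d11:-→d12:H0 -> H0
  lookup 161.128.0.16: bits 101000011000 walk d0:H3→d1:-→d2:-→d3:-→d4:-→d5:-→d6:-→d7:-→d8:-→d9:-→d10:-→d11:-→d12:H0 -> H0
  + 124.127.96.0/20 (H4) depth=20
  lookup 124.127.103.136: bits 01111100011111110110 walk d0:H3→d1:-→d2:-→d3:-→d4:-→d5:-→d6:-→d7:-→d8:-→d9:-→d10:-→d11:-→d12:-→d13:-→d14:-→d15:-→d16:-→d17:-→d18:-→d19:-→d20:H4 -> H4
  lookup 124.127.96.9: bits 01111100011111110110 walk d0:H3→d1:-→d2:-→d3:-→d4:-→d5:-→d6:-→d7:-→d8:-→d9:-→d10:-→d11:-→d12:-→d13:-→d14:-→d15:-→d16:-→d17:-→d18:-→d19:-→d20:H4 -> H4
  lookup 124.127.96.0: bits 01111100011111110110 walk d0:H3→d1:-→d2:-→d3:-→d4:-→d5:-→d6:-→d7:-→d8:-→d9:-→d10:-→d11:-→d12:-→d13:-→d14:-→d15:-→d16:-→d17:-→d18:-→d19:-→d20:H4 -> H4
  lookup 124.127.97.227: bits 01111100011111110110 walk d0:H3→d1:-→d2:-→d3:-→d4:-→d5:-→d6:-→d7:-→d8:-→d9:-→d10:-→d11:-→d12:-→d13:-→d14:-→d15:-→d16:-→d17:-→d18:-→d19:-→d20:H4 -> H4
  lookup 161.128.0.3: bits 101000011000 walk d0:H3→d1:-→d2:-→d3:-→d4:-→d5:-→d6:-→d7:-→d8:-→d9:-→d10:-→d11:-→d12:H0 -> H0
  + 188.158.109.16/28 (H3) depth=28
  + 124.127.96.0/20 (H2) depth=20
  lookup 227.25.122.58: bits 1 walk d0:H3→d1:- -> H3
  + 235.0.0.0/8 (H1) depth=8
  lookup 198.239.209.218: bits 11 walk d0:H3→d1:-→d2:- -> H3
  - 124.127.96.0/20 clear@20
  + 235.173.155.0/24 (H2) depth=24
  lookup 73.133.86.69: bits 01 walk d0:H3→d1:-→d2:- -> H3

== LOOKUPS ==
["H0","H0","H0","H0","H4","H4","H4","H4","H0","H3","H3","H3"]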